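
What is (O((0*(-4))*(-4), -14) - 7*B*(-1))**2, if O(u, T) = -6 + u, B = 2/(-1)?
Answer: 400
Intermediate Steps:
B = -2 (B = 2*(-1) = -2)
(O((0*(-4))*(-4), -14) - 7*B*(-1))**2 = ((-6 + (0*(-4))*(-4)) - 7*(-2)*(-1))**2 = ((-6 + 0*(-4)) + 14*(-1))**2 = ((-6 + 0) - 14)**2 = (-6 - 14)**2 = (-20)**2 = 400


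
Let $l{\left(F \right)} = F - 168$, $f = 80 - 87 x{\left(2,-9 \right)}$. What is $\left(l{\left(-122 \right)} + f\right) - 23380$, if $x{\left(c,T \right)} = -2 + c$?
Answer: $-23590$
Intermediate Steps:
$f = 80$ ($f = 80 - 87 \left(-2 + 2\right) = 80 - 0 = 80 + 0 = 80$)
$l{\left(F \right)} = -168 + F$
$\left(l{\left(-122 \right)} + f\right) - 23380 = \left(\left(-168 - 122\right) + 80\right) - 23380 = \left(-290 + 80\right) - 23380 = -210 - 23380 = -23590$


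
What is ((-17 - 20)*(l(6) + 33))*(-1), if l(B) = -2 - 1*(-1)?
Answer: 1184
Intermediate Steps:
l(B) = -1 (l(B) = -2 + 1 = -1)
((-17 - 20)*(l(6) + 33))*(-1) = ((-17 - 20)*(-1 + 33))*(-1) = -37*32*(-1) = -1184*(-1) = 1184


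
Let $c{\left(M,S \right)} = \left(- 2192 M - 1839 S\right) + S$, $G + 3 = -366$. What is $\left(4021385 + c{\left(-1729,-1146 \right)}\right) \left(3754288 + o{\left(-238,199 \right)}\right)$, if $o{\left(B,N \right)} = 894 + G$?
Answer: $37239112644913$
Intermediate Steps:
$G = -369$ ($G = -3 - 366 = -369$)
$c{\left(M,S \right)} = - 2192 M - 1838 S$
$o{\left(B,N \right)} = 525$ ($o{\left(B,N \right)} = 894 - 369 = 525$)
$\left(4021385 + c{\left(-1729,-1146 \right)}\right) \left(3754288 + o{\left(-238,199 \right)}\right) = \left(4021385 - -5896316\right) \left(3754288 + 525\right) = \left(4021385 + \left(3789968 + 2106348\right)\right) 3754813 = \left(4021385 + 5896316\right) 3754813 = 9917701 \cdot 3754813 = 37239112644913$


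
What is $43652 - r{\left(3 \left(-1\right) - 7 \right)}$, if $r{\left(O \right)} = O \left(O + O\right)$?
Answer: $43452$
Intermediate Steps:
$r{\left(O \right)} = 2 O^{2}$ ($r{\left(O \right)} = O 2 O = 2 O^{2}$)
$43652 - r{\left(3 \left(-1\right) - 7 \right)} = 43652 - 2 \left(3 \left(-1\right) - 7\right)^{2} = 43652 - 2 \left(-3 - 7\right)^{2} = 43652 - 2 \left(-10\right)^{2} = 43652 - 2 \cdot 100 = 43652 - 200 = 43452$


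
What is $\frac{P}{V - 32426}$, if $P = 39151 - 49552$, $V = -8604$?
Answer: $\frac{10401}{41030} \approx 0.2535$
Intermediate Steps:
$P = -10401$
$\frac{P}{V - 32426} = - \frac{10401}{-8604 - 32426} = - \frac{10401}{-41030} = \left(-10401\right) \left(- \frac{1}{41030}\right) = \frac{10401}{41030}$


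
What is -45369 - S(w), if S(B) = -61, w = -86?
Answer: -45308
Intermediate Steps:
-45369 - S(w) = -45369 - 1*(-61) = -45369 + 61 = -45308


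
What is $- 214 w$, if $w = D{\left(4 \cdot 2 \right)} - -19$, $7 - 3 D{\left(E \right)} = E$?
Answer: $- \frac{11984}{3} \approx -3994.7$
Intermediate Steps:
$D{\left(E \right)} = \frac{7}{3} - \frac{E}{3}$
$w = \frac{56}{3}$ ($w = \left(\frac{7}{3} - \frac{4 \cdot 2}{3}\right) - -19 = \left(\frac{7}{3} - \frac{8}{3}\right) + 19 = - \frac{1}{3} + 19 = \frac{56}{3} \approx 18.667$)
$- 214 w = \left(-214\right) \frac{56}{3} = - \frac{11984}{3}$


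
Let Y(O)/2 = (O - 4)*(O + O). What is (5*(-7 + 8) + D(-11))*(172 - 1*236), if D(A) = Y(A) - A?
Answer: -43264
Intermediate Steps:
Y(O) = 4*O*(-4 + O) (Y(O) = 2*((O - 4)*(O + O)) = 2*((-4 + O)*(2*O)) = 2*(2*O*(-4 + O)) = 4*O*(-4 + O))
D(A) = -A + 4*A*(-4 + A) (D(A) = 4*A*(-4 + A) - A = -A + 4*A*(-4 + A))
(5*(-7 + 8) + D(-11))*(172 - 1*236) = (5*(-7 + 8) - 11*(-17 + 4*(-11)))*(172 - 1*236) = (5*1 - 11*(-17 - 44))*(172 - 236) = (5 - 11*(-61))*(-64) = (5 + 671)*(-64) = 676*(-64) = -43264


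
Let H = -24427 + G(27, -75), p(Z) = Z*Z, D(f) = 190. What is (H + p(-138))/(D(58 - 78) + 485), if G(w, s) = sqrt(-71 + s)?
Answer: -5383/675 + I*sqrt(146)/675 ≈ -7.9748 + 0.017901*I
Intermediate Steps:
p(Z) = Z**2
H = -24427 + I*sqrt(146) (H = -24427 + sqrt(-71 - 75) = -24427 + sqrt(-146) = -24427 + I*sqrt(146) ≈ -24427.0 + 12.083*I)
(H + p(-138))/(D(58 - 78) + 485) = ((-24427 + I*sqrt(146)) + (-138)**2)/(190 + 485) = ((-24427 + I*sqrt(146)) + 19044)/675 = (-5383 + I*sqrt(146))*(1/675) = -5383/675 + I*sqrt(146)/675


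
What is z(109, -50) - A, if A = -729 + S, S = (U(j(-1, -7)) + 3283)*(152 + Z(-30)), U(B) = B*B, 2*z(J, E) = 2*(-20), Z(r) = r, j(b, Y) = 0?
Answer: -399817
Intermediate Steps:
z(J, E) = -20 (z(J, E) = (2*(-20))/2 = (1/2)*(-40) = -20)
U(B) = B**2
S = 400526 (S = (0**2 + 3283)*(152 - 30) = (0 + 3283)*122 = 3283*122 = 400526)
A = 399797 (A = -729 + 400526 = 399797)
z(109, -50) - A = -20 - 1*399797 = -20 - 399797 = -399817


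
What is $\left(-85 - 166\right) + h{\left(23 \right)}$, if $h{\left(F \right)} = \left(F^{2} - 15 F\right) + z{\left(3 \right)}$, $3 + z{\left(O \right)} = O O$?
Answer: $-61$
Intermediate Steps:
$z{\left(O \right)} = -3 + O^{2}$ ($z{\left(O \right)} = -3 + O O = -3 + O^{2}$)
$h{\left(F \right)} = 6 + F^{2} - 15 F$ ($h{\left(F \right)} = \left(F^{2} - 15 F\right) - \left(3 - 3^{2}\right) = \left(F^{2} - 15 F\right) + \left(-3 + 9\right) = \left(F^{2} - 15 F\right) + 6 = 6 + F^{2} - 15 F$)
$\left(-85 - 166\right) + h{\left(23 \right)} = \left(-85 - 166\right) + \left(6 + 23^{2} - 345\right) = \left(-85 - 166\right) + \left(6 + 529 - 345\right) = -251 + 190 = -61$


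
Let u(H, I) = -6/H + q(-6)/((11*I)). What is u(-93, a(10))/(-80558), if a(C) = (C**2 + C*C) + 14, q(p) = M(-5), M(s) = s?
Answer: -4553/5878639492 ≈ -7.7450e-7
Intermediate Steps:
q(p) = -5
a(C) = 14 + 2*C**2 (a(C) = (C**2 + C**2) + 14 = 2*C**2 + 14 = 14 + 2*C**2)
u(H, I) = -6/H - 5/(11*I) (u(H, I) = -6/H - 5*1/(11*I) = -6/H - 5/(11*I))
u(-93, a(10))/(-80558) = (-6/(-93) - 5/(11*(14 + 2*10**2)))/(-80558) = (-6*(-1/93) - 5/(11*(14 + 2*100)))*(-1/80558) = (2/31 - 5/(11*(14 + 200)))*(-1/80558) = (2/31 - 5/11/214)*(-1/80558) = (2/31 - 5/11*1/214)*(-1/80558) = (2/31 - 5/2354)*(-1/80558) = (4553/72974)*(-1/80558) = -4553/5878639492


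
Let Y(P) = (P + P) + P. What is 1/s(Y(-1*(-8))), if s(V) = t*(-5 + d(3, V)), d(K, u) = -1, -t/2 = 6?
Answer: 1/72 ≈ 0.013889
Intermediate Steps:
t = -12 (t = -2*6 = -12)
Y(P) = 3*P (Y(P) = 2*P + P = 3*P)
s(V) = 72 (s(V) = -12*(-5 - 1) = -12*(-6) = 72)
1/s(Y(-1*(-8))) = 1/72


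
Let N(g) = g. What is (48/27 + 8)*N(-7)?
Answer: -616/9 ≈ -68.444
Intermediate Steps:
(48/27 + 8)*N(-7) = (48/27 + 8)*(-7) = (48*(1/27) + 8)*(-7) = (16/9 + 8)*(-7) = (88/9)*(-7) = -616/9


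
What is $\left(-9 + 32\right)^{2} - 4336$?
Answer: $-3807$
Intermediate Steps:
$\left(-9 + 32\right)^{2} - 4336 = 23^{2} - 4336 = 529 - 4336 = -3807$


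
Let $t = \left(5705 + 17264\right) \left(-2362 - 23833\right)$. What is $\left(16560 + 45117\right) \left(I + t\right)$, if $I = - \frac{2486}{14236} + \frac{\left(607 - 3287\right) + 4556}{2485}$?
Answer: $- \frac{93771328328113312107}{2526890} \approx -3.7109 \cdot 10^{13}$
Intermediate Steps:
$t = -601672955$ ($t = 22969 \left(-26195\right) = -601672955$)
$I = \frac{1466359}{2526890}$ ($I = \left(-2486\right) \frac{1}{14236} + \left(-2680 + 4556\right) \frac{1}{2485} = - \frac{1243}{7118} + 1876 \cdot \frac{1}{2485} = - \frac{1243}{7118} + \frac{268}{355} = \frac{1466359}{2526890} \approx 0.5803$)
$\left(16560 + 45117\right) \left(I + t\right) = \left(16560 + 45117\right) \left(\frac{1466359}{2526890} - 601672955\right) = 61677 \left(- \frac{1520361371793591}{2526890}\right) = - \frac{93771328328113312107}{2526890}$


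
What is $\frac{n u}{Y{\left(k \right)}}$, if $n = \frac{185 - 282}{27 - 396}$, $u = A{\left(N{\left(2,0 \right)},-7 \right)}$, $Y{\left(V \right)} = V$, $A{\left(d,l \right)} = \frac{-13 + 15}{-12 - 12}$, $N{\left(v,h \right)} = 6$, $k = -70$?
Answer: $\frac{97}{309960} \approx 0.00031294$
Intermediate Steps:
$A{\left(d,l \right)} = - \frac{1}{12}$ ($A{\left(d,l \right)} = \frac{2}{-24} = 2 \left(- \frac{1}{24}\right) = - \frac{1}{12}$)
$u = - \frac{1}{12} \approx -0.083333$
$n = \frac{97}{369}$ ($n = - \frac{97}{-369} = \left(-97\right) \left(- \frac{1}{369}\right) = \frac{97}{369} \approx 0.26287$)
$\frac{n u}{Y{\left(k \right)}} = \frac{\frac{97}{369} \left(- \frac{1}{12}\right)}{-70} = \left(- \frac{97}{4428}\right) \left(- \frac{1}{70}\right) = \frac{97}{309960}$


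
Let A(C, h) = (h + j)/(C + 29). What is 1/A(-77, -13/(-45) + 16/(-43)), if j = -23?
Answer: 46440/22333 ≈ 2.0794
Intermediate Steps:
A(C, h) = (-23 + h)/(29 + C) (A(C, h) = (h - 23)/(C + 29) = (-23 + h)/(29 + C))
1/A(-77, -13/(-45) + 16/(-43)) = 1/((-23 + (-13/(-45) + 16/(-43)))/(29 - 77)) = 1/((-23 + (-13*(-1/45) + 16*(-1/43)))/(-48)) = 1/(-(-23 + (13/45 - 16/43))/48) = 1/(-(-23 - 161/1935)/48) = 1/(-1/48*(-44666/1935)) = 1/(22333/46440) = 46440/22333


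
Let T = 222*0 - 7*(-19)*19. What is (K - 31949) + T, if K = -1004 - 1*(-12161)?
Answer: -18265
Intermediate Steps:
T = 2527 (T = 0 - (-133)*19 = 0 - 1*(-2527) = 0 + 2527 = 2527)
K = 11157 (K = -1004 + 12161 = 11157)
(K - 31949) + T = (11157 - 31949) + 2527 = -20792 + 2527 = -18265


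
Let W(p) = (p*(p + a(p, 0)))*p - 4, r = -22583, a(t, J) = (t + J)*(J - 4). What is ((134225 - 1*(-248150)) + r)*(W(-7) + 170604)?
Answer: 61750741168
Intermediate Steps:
a(t, J) = (-4 + J)*(J + t) (a(t, J) = (J + t)*(-4 + J) = (-4 + J)*(J + t))
W(p) = -4 - 3*p³ (W(p) = (p*(p + (0² - 4*0 - 4*p + 0*p)))*p - 4 = (p*(p + (0 + 0 - 4*p + 0)))*p - 4 = (p*(p - 4*p))*p - 4 = (p*(-3*p))*p - 4 = (-3*p²)*p - 4 = -3*p³ - 4 = -4 - 3*p³)
((134225 - 1*(-248150)) + r)*(W(-7) + 170604) = ((134225 - 1*(-248150)) - 22583)*((-4 - 3*(-7)³) + 170604) = ((134225 + 248150) - 22583)*((-4 - 3*(-343)) + 170604) = (382375 - 22583)*((-4 + 1029) + 170604) = 359792*(1025 + 170604) = 359792*171629 = 61750741168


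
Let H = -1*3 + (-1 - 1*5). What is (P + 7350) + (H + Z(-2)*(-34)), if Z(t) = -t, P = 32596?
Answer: 39869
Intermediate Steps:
H = -9 (H = -3 + (-1 - 5) = -3 - 6 = -9)
(P + 7350) + (H + Z(-2)*(-34)) = (32596 + 7350) + (-9 - 1*(-2)*(-34)) = 39946 + (-9 + 2*(-34)) = 39946 + (-9 - 68) = 39946 - 77 = 39869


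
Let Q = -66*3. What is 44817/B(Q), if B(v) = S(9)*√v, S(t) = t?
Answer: -14939*I*√22/198 ≈ -353.89*I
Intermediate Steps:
Q = -198
B(v) = 9*√v
44817/B(Q) = 44817/((9*√(-198))) = 44817/((9*(3*I*√22))) = 44817/((27*I*√22)) = 44817*(-I*√22/594) = -14939*I*√22/198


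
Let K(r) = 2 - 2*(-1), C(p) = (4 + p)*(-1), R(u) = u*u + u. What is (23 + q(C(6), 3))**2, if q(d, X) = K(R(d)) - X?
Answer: 576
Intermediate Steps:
R(u) = u + u**2 (R(u) = u**2 + u = u + u**2)
C(p) = -4 - p
K(r) = 4 (K(r) = 2 + 2 = 4)
q(d, X) = 4 - X
(23 + q(C(6), 3))**2 = (23 + (4 - 1*3))**2 = (23 + (4 - 3))**2 = (23 + 1)**2 = 24**2 = 576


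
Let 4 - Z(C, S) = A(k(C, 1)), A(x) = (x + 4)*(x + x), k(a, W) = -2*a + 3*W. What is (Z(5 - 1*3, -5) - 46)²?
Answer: 1296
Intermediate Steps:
A(x) = 2*x*(4 + x) (A(x) = (4 + x)*(2*x) = 2*x*(4 + x))
Z(C, S) = 4 - 2*(3 - 2*C)*(7 - 2*C) (Z(C, S) = 4 - 2*(-2*C + 3*1)*(4 + (-2*C + 3*1)) = 4 - 2*(-2*C + 3)*(4 + (-2*C + 3)) = 4 - 2*(3 - 2*C)*(4 + (3 - 2*C)) = 4 - 2*(3 - 2*C)*(7 - 2*C))
(Z(5 - 1*3, -5) - 46)² = ((-38 - 8*(5 - 1*3)² + 40*(5 - 1*3)) - 46)² = ((-38 - 8*(5 - 3)² + 40*(5 - 3)) - 46)² = ((-38 - 8*2² + 40*2) - 46)² = ((-38 - 8*4 + 80) - 46)² = ((-38 - 32 + 80) - 46)² = (10 - 46)² = (-36)² = 1296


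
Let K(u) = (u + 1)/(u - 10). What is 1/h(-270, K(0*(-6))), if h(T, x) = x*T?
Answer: 1/27 ≈ 0.037037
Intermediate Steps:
K(u) = (1 + u)/(-10 + u)
h(T, x) = T*x
1/h(-270, K(0*(-6))) = 1/(-270*(1 + 0*(-6))/(-10 + 0*(-6))) = 1/(-270*(1 + 0)/(-10 + 0)) = 1/(-270/(-10)) = 1/(-(-27)) = 1/(-270*(-1/10)) = 1/27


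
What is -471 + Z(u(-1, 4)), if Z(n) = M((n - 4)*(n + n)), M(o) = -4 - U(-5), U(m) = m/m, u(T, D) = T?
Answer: -476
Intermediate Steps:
U(m) = 1
M(o) = -5 (M(o) = -4 - 1*1 = -4 - 1 = -5)
Z(n) = -5
-471 + Z(u(-1, 4)) = -471 - 5 = -476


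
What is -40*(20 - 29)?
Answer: 360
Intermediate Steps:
-40*(20 - 29) = -40*(-9) = 360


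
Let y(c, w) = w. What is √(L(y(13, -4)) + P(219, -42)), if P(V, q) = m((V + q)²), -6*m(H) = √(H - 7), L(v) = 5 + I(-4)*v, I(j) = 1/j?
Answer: √(216 - 6*√31322)/6 ≈ 4.8473*I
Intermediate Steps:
I(j) = 1/j
L(v) = 5 - v/4 (L(v) = 5 + v/(-4) = 5 - v/4)
m(H) = -√(-7 + H)/6 (m(H) = -√(H - 7)/6 = -√(-7 + H)/6)
P(V, q) = -√(-7 + (V + q)²)/6
√(L(y(13, -4)) + P(219, -42)) = √((5 - ¼*(-4)) - √(-7 + (219 - 42)²)/6) = √((5 + 1) - √(-7 + 177²)/6) = √(6 - √(-7 + 31329)/6) = √(6 - √31322/6)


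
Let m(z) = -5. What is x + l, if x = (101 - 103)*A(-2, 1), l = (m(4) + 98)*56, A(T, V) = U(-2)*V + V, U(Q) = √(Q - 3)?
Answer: 5206 - 2*I*√5 ≈ 5206.0 - 4.4721*I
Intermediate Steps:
U(Q) = √(-3 + Q)
A(T, V) = V + I*V*√5 (A(T, V) = √(-3 - 2)*V + V = √(-5)*V + V = (I*√5)*V + V = I*V*√5 + V = V + I*V*√5)
l = 5208 (l = (-5 + 98)*56 = 93*56 = 5208)
x = -2 - 2*I*√5 (x = (101 - 103)*(1*(1 + I*√5)) = -2*(1 + I*√5) = -2 - 2*I*√5 ≈ -2.0 - 4.4721*I)
x + l = (-2 - 2*I*√5) + 5208 = 5206 - 2*I*√5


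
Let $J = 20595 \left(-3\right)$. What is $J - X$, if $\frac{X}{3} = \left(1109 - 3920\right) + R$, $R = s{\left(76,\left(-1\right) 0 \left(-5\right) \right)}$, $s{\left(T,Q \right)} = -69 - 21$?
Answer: $-53082$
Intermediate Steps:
$s{\left(T,Q \right)} = -90$ ($s{\left(T,Q \right)} = -69 - 21 = -90$)
$J = -61785$
$R = -90$
$X = -8703$ ($X = 3 \left(\left(1109 - 3920\right) - 90\right) = 3 \left(-2811 - 90\right) = 3 \left(-2901\right) = -8703$)
$J - X = -61785 - -8703 = -61785 + 8703 = -53082$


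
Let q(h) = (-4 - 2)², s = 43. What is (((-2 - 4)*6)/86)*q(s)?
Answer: -648/43 ≈ -15.070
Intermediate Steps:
q(h) = 36 (q(h) = (-6)² = 36)
(((-2 - 4)*6)/86)*q(s) = (((-2 - 4)*6)/86)*36 = (-6*6*(1/86))*36 = -36*1/86*36 = -18/43*36 = -648/43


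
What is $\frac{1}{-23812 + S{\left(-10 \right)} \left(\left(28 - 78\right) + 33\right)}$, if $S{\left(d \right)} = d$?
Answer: $- \frac{1}{23642} \approx -4.2298 \cdot 10^{-5}$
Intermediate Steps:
$\frac{1}{-23812 + S{\left(-10 \right)} \left(\left(28 - 78\right) + 33\right)} = \frac{1}{-23812 - 10 \left(\left(28 - 78\right) + 33\right)} = \frac{1}{-23812 - 10 \left(-50 + 33\right)} = \frac{1}{-23812 - -170} = \frac{1}{-23812 + 170} = \frac{1}{-23642} = - \frac{1}{23642}$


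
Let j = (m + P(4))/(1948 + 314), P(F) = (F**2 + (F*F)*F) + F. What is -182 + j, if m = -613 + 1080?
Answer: -14177/78 ≈ -181.76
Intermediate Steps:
P(F) = F + F**2 + F**3 (P(F) = (F**2 + F**2*F) + F = (F**2 + F**3) + F = F + F**2 + F**3)
m = 467
j = 19/78 (j = (467 + 4*(1 + 4 + 4**2))/(1948 + 314) = (467 + 4*(1 + 4 + 16))/2262 = (467 + 4*21)*(1/2262) = (467 + 84)*(1/2262) = 551*(1/2262) = 19/78 ≈ 0.24359)
-182 + j = -182 + 19/78 = -14177/78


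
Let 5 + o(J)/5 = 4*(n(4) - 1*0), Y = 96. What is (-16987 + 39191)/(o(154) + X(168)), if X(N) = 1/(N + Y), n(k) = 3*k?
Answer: 5861856/56761 ≈ 103.27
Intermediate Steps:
X(N) = 1/(96 + N) (X(N) = 1/(N + 96) = 1/(96 + N))
o(J) = 215 (o(J) = -25 + 5*(4*(3*4 - 1*0)) = -25 + 5*(4*(12 + 0)) = -25 + 5*(4*12) = -25 + 5*48 = -25 + 240 = 215)
(-16987 + 39191)/(o(154) + X(168)) = (-16987 + 39191)/(215 + 1/(96 + 168)) = 22204/(215 + 1/264) = 22204/(56761/264) = 22204*(264/56761) = 5861856/56761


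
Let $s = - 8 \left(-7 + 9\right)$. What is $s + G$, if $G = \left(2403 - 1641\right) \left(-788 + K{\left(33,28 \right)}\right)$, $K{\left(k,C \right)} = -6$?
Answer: $-605044$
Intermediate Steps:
$G = -605028$ ($G = \left(2403 - 1641\right) \left(-788 - 6\right) = 762 \left(-794\right) = -605028$)
$s = -16$ ($s = \left(-8\right) 2 = -16$)
$s + G = -16 - 605028 = -605044$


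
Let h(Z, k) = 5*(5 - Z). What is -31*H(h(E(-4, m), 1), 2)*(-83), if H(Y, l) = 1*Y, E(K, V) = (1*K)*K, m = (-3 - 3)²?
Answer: -141515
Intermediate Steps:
m = 36 (m = (-6)² = 36)
E(K, V) = K² (E(K, V) = K*K = K²)
h(Z, k) = 25 - 5*Z
H(Y, l) = Y
-31*H(h(E(-4, m), 1), 2)*(-83) = -31*(25 - 5*(-4)²)*(-83) = -31*(25 - 5*16)*(-83) = -31*(25 - 80)*(-83) = -31*(-55)*(-83) = 1705*(-83) = -141515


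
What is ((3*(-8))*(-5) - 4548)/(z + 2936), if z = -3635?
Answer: 1476/233 ≈ 6.3348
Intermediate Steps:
((3*(-8))*(-5) - 4548)/(z + 2936) = ((3*(-8))*(-5) - 4548)/(-3635 + 2936) = (-24*(-5) - 4548)/(-699) = (120 - 4548)*(-1/699) = -4428*(-1/699) = 1476/233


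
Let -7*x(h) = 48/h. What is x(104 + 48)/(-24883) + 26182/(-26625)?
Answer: -86647572148/88113813375 ≈ -0.98336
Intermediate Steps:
x(h) = -48/(7*h)
x(104 + 48)/(-24883) + 26182/(-26625) = -48/(7*(104 + 48))/(-24883) + 26182/(-26625) = -48/7/152*(-1/24883) + 26182*(-1/26625) = -48/7*1/152*(-1/24883) - 26182/26625 = -6/133*(-1/24883) - 26182/26625 = 6/3309439 - 26182/26625 = -86647572148/88113813375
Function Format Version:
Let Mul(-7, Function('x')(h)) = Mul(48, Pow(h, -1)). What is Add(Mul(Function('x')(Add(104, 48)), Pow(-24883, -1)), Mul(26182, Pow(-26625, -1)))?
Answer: Rational(-86647572148, 88113813375) ≈ -0.98336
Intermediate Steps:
Function('x')(h) = Mul(Rational(-48, 7), Pow(h, -1)) (Function('x')(h) = Mul(Rational(-1, 7), Mul(48, Pow(h, -1))) = Mul(Rational(-48, 7), Pow(h, -1)))
Add(Mul(Function('x')(Add(104, 48)), Pow(-24883, -1)), Mul(26182, Pow(-26625, -1))) = Add(Mul(Mul(Rational(-48, 7), Pow(Add(104, 48), -1)), Pow(-24883, -1)), Mul(26182, Pow(-26625, -1))) = Add(Mul(Mul(Rational(-48, 7), Pow(152, -1)), Rational(-1, 24883)), Mul(26182, Rational(-1, 26625))) = Add(Mul(Mul(Rational(-48, 7), Rational(1, 152)), Rational(-1, 24883)), Rational(-26182, 26625)) = Add(Mul(Rational(-6, 133), Rational(-1, 24883)), Rational(-26182, 26625)) = Add(Rational(6, 3309439), Rational(-26182, 26625)) = Rational(-86647572148, 88113813375)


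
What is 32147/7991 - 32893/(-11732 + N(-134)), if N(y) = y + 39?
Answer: 10541812/1549337 ≈ 6.8041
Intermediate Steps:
N(y) = 39 + y
32147/7991 - 32893/(-11732 + N(-134)) = 32147/7991 - 32893/(-11732 + (39 - 134)) = 32147*(1/7991) - 32893/(-11732 - 95) = 527/131 - 32893/(-11827) = 527/131 - 32893*(-1/11827) = 527/131 + 32893/11827 = 10541812/1549337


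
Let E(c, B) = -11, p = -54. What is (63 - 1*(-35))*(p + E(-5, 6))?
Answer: -6370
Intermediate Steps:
(63 - 1*(-35))*(p + E(-5, 6)) = (63 - 1*(-35))*(-54 - 11) = (63 + 35)*(-65) = 98*(-65) = -6370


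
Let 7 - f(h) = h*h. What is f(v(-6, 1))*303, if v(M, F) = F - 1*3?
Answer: 909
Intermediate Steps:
v(M, F) = -3 + F (v(M, F) = F - 3 = -3 + F)
f(h) = 7 - h² (f(h) = 7 - h*h = 7 - h²)
f(v(-6, 1))*303 = (7 - (-3 + 1)²)*303 = (7 - 1*(-2)²)*303 = (7 - 1*4)*303 = (7 - 4)*303 = 3*303 = 909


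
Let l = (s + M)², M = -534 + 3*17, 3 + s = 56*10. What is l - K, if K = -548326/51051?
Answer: 280103602/51051 ≈ 5486.7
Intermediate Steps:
s = 557 (s = -3 + 56*10 = -3 + 560 = 557)
M = -483 (M = -534 + 51 = -483)
l = 5476 (l = (557 - 483)² = 74² = 5476)
K = -548326/51051 (K = -548326*1/51051 = -548326/51051 ≈ -10.741)
l - K = 5476 - 1*(-548326/51051) = 5476 + 548326/51051 = 280103602/51051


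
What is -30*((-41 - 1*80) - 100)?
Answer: 6630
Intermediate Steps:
-30*((-41 - 1*80) - 100) = -30*((-41 - 80) - 100) = -30*(-121 - 100) = -30*(-221) = 6630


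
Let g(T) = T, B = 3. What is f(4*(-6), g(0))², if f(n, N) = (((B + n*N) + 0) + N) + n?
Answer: 441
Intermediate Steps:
f(n, N) = 3 + N + n + N*n (f(n, N) = (((3 + n*N) + 0) + N) + n = (((3 + N*n) + 0) + N) + n = ((3 + N*n) + N) + n = (3 + N + N*n) + n = 3 + N + n + N*n)
f(4*(-6), g(0))² = (3 + 0 + 4*(-6) + 0*(4*(-6)))² = (3 + 0 - 24 + 0*(-24))² = (3 + 0 - 24 + 0)² = (-21)² = 441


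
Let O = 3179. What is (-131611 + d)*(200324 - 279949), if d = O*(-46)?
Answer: 22123408125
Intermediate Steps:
d = -146234 (d = 3179*(-46) = -146234)
(-131611 + d)*(200324 - 279949) = (-131611 - 146234)*(200324 - 279949) = -277845*(-79625) = 22123408125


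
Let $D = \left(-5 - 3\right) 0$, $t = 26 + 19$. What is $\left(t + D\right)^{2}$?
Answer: $2025$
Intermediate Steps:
$t = 45$
$D = 0$ ($D = \left(-8\right) 0 = 0$)
$\left(t + D\right)^{2} = \left(45 + 0\right)^{2} = 45^{2} = 2025$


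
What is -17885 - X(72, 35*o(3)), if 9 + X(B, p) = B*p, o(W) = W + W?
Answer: -32996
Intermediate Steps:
o(W) = 2*W
X(B, p) = -9 + B*p
-17885 - X(72, 35*o(3)) = -17885 - (-9 + 72*(35*(2*3))) = -17885 - (-9 + 72*(35*6)) = -17885 - (-9 + 72*210) = -17885 - (-9 + 15120) = -17885 - 1*15111 = -17885 - 15111 = -32996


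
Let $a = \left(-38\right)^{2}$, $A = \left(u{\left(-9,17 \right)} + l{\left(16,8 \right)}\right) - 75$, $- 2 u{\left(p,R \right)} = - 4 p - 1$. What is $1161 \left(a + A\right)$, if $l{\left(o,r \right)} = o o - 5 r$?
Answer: $\frac{3639735}{2} \approx 1.8199 \cdot 10^{6}$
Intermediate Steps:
$u{\left(p,R \right)} = \frac{1}{2} + 2 p$ ($u{\left(p,R \right)} = - \frac{- 4 p - 1}{2} = - \frac{-1 - 4 p}{2} = \frac{1}{2} + 2 p$)
$l{\left(o,r \right)} = o^{2} - 5 r$
$A = \frac{247}{2}$ ($A = \left(\left(\frac{1}{2} + 2 \left(-9\right)\right) + \left(16^{2} - 40\right)\right) - 75 = \left(\left(\frac{1}{2} - 18\right) + \left(256 - 40\right)\right) - 75 = \left(- \frac{35}{2} + 216\right) - 75 = \frac{397}{2} - 75 = \frac{247}{2} \approx 123.5$)
$a = 1444$
$1161 \left(a + A\right) = 1161 \left(1444 + \frac{247}{2}\right) = 1161 \cdot \frac{3135}{2} = \frac{3639735}{2}$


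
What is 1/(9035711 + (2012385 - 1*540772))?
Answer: 1/10507324 ≈ 9.5172e-8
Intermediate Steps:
1/(9035711 + (2012385 - 1*540772)) = 1/(9035711 + (2012385 - 540772)) = 1/(9035711 + 1471613) = 1/10507324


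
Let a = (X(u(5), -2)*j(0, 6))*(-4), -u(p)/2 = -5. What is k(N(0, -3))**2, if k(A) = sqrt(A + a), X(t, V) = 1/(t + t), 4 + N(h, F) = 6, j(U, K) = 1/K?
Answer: 59/30 ≈ 1.9667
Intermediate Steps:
u(p) = 10 (u(p) = -2*(-5) = 10)
N(h, F) = 2 (N(h, F) = -4 + 6 = 2)
X(t, V) = 1/(2*t)
a = -1/30 (a = (((1/2)/10)/6)*(-4) = (((1/2)*(1/10))*(1/6))*(-4) = ((1/20)*(1/6))*(-4) = (1/120)*(-4) = -1/30 ≈ -0.033333)
k(A) = sqrt(-1/30 + A) (k(A) = sqrt(A - 1/30) = sqrt(-1/30 + A))
k(N(0, -3))**2 = (sqrt(-30 + 900*2)/30)**2 = (sqrt(-30 + 1800)/30)**2 = (sqrt(1770)/30)**2 = 59/30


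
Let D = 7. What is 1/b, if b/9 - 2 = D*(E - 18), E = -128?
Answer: -1/9180 ≈ -0.00010893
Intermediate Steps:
b = -9180 (b = 18 + 9*(7*(-128 - 18)) = 18 + 9*(7*(-146)) = 18 + 9*(-1022) = 18 - 9198 = -9180)
1/b = 1/(-9180) = -1/9180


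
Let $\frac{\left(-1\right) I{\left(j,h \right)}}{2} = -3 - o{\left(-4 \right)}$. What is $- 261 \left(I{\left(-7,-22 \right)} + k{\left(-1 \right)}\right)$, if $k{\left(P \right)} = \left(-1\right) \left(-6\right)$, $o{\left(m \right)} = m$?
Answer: $-1044$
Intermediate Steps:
$k{\left(P \right)} = 6$
$I{\left(j,h \right)} = -2$ ($I{\left(j,h \right)} = - 2 \left(-3 - -4\right) = - 2 \left(-3 + 4\right) = \left(-2\right) 1 = -2$)
$- 261 \left(I{\left(-7,-22 \right)} + k{\left(-1 \right)}\right) = - 261 \left(-2 + 6\right) = \left(-261\right) 4 = -1044$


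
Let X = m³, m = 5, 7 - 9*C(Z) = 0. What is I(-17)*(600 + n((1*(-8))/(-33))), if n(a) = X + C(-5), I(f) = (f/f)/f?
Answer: -6532/153 ≈ -42.693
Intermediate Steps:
C(Z) = 7/9 (C(Z) = 7/9 - ⅑*0 = 7/9 + 0 = 7/9)
X = 125 (X = 5³ = 125)
I(f) = 1/f
n(a) = 1132/9 (n(a) = 125 + 7/9 = 1132/9)
I(-17)*(600 + n((1*(-8))/(-33))) = (600 + 1132/9)/(-17) = -1/17*6532/9 = -6532/153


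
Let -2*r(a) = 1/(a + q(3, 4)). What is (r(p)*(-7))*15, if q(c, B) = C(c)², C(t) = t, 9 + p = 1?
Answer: 105/2 ≈ 52.500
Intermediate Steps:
p = -8 (p = -9 + 1 = -8)
q(c, B) = c²
r(a) = -1/(2*(9 + a)) (r(a) = -1/(2*(a + 3²)) = -1/(2*(a + 9)) = -1/(2*(9 + a)))
(r(p)*(-7))*15 = (-1/(18 + 2*(-8))*(-7))*15 = (-1/(18 - 16)*(-7))*15 = (-1/2*(-7))*15 = (-1*½*(-7))*15 = -½*(-7)*15 = (7/2)*15 = 105/2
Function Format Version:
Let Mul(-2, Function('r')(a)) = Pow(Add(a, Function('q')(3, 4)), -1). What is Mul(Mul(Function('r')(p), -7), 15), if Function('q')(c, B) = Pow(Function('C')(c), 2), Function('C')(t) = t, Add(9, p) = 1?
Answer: Rational(105, 2) ≈ 52.500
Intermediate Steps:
p = -8 (p = Add(-9, 1) = -8)
Function('q')(c, B) = Pow(c, 2)
Function('r')(a) = Mul(Rational(-1, 2), Pow(Add(9, a), -1)) (Function('r')(a) = Mul(Rational(-1, 2), Pow(Add(a, Pow(3, 2)), -1)) = Mul(Rational(-1, 2), Pow(Add(a, 9), -1)) = Mul(Rational(-1, 2), Pow(Add(9, a), -1)))
Mul(Mul(Function('r')(p), -7), 15) = Mul(Mul(Mul(-1, Pow(Add(18, Mul(2, -8)), -1)), -7), 15) = Mul(Mul(Mul(-1, Pow(Add(18, -16), -1)), -7), 15) = Mul(Mul(Mul(-1, Pow(2, -1)), -7), 15) = Mul(Mul(Mul(-1, Rational(1, 2)), -7), 15) = Mul(Mul(Rational(-1, 2), -7), 15) = Mul(Rational(7, 2), 15) = Rational(105, 2)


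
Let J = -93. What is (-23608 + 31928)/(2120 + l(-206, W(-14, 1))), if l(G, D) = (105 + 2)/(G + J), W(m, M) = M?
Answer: 2487680/633773 ≈ 3.9252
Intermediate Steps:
l(G, D) = 107/(-93 + G) (l(G, D) = (105 + 2)/(G - 93) = 107/(-93 + G))
(-23608 + 31928)/(2120 + l(-206, W(-14, 1))) = (-23608 + 31928)/(2120 + 107/(-93 - 206)) = 8320/(2120 + 107/(-299)) = 8320/(2120 + 107*(-1/299)) = 8320/(2120 - 107/299) = 8320/(633773/299) = 8320*(299/633773) = 2487680/633773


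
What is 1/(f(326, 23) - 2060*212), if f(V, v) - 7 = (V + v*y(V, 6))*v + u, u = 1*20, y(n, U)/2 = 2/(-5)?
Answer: -5/2148091 ≈ -2.3276e-6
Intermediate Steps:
y(n, U) = -⅘ (y(n, U) = 2*(2/(-5)) = 2*(2*(-⅕)) = 2*(-⅖) = -⅘)
u = 20
f(V, v) = 27 + v*(V - 4*v/5) (f(V, v) = 7 + ((V + v*(-⅘))*v + 20) = 7 + ((V - 4*v/5)*v + 20) = 7 + (v*(V - 4*v/5) + 20) = 7 + (20 + v*(V - 4*v/5)) = 27 + v*(V - 4*v/5))
1/(f(326, 23) - 2060*212) = 1/((27 - ⅘*23² + 326*23) - 2060*212) = 1/((27 - ⅘*529 + 7498) - 436720) = 1/((27 - 2116/5 + 7498) - 436720) = 1/(35509/5 - 436720) = 1/(-2148091/5) = -5/2148091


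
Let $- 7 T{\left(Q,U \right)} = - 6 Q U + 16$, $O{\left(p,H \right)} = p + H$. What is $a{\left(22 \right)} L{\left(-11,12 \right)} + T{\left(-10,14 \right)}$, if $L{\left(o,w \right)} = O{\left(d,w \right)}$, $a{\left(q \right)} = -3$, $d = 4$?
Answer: $- \frac{1192}{7} \approx -170.29$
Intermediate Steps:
$O{\left(p,H \right)} = H + p$
$L{\left(o,w \right)} = 4 + w$ ($L{\left(o,w \right)} = w + 4 = 4 + w$)
$T{\left(Q,U \right)} = - \frac{16}{7} + \frac{6 Q U}{7}$ ($T{\left(Q,U \right)} = - \frac{- 6 Q U + 16}{7} = - \frac{16 - 6 Q U}{7} = - \frac{16}{7} + \frac{6 Q U}{7}$)
$a{\left(22 \right)} L{\left(-11,12 \right)} + T{\left(-10,14 \right)} = - 3 \left(4 + 12\right) + \left(- \frac{16}{7} + \frac{6}{7} \left(-10\right) 14\right) = \left(-3\right) 16 - \frac{856}{7} = -48 - \frac{856}{7} = - \frac{1192}{7}$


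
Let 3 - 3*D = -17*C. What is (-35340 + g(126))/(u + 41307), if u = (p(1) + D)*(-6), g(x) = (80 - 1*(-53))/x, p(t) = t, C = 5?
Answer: -636101/740250 ≈ -0.85931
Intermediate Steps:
D = 88/3 (D = 1 - (-17)*5/3 = 1 - ⅓*(-85) = 1 + 85/3 = 88/3 ≈ 29.333)
g(x) = 133/x (g(x) = (80 + 53)/x = 133/x)
u = -182 (u = (1 + 88/3)*(-6) = (91/3)*(-6) = -182)
(-35340 + g(126))/(u + 41307) = (-35340 + 133/126)/(-182 + 41307) = (-35340 + 133*(1/126))/41125 = (-35340 + 19/18)*(1/41125) = -636101/18*1/41125 = -636101/740250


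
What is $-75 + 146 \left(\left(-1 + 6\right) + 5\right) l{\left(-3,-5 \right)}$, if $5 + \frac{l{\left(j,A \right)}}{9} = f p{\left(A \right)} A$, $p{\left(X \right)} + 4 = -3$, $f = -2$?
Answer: $-985575$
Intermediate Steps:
$p{\left(X \right)} = -7$ ($p{\left(X \right)} = -4 - 3 = -7$)
$l{\left(j,A \right)} = -45 + 126 A$ ($l{\left(j,A \right)} = -45 + 9 \left(-2\right) \left(-7\right) A = -45 + 9 \cdot 14 A = -45 + 126 A$)
$-75 + 146 \left(\left(-1 + 6\right) + 5\right) l{\left(-3,-5 \right)} = -75 + 146 \left(\left(-1 + 6\right) + 5\right) \left(-45 + 126 \left(-5\right)\right) = -75 + 146 \left(5 + 5\right) \left(-45 - 630\right) = -75 + 146 \cdot 10 \left(-675\right) = -75 + 146 \left(-6750\right) = -75 - 985500 = -985575$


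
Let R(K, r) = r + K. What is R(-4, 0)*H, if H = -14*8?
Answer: 448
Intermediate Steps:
H = -112
R(K, r) = K + r
R(-4, 0)*H = (-4 + 0)*(-112) = -4*(-112) = 448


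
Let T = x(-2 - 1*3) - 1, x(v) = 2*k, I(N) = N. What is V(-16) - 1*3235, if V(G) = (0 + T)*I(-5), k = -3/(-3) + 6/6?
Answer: -3250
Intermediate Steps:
k = 2 (k = -3*(-⅓) + 6*(⅙) = 1 + 1 = 2)
x(v) = 4 (x(v) = 2*2 = 4)
T = 3 (T = 4 - 1 = 3)
V(G) = -15 (V(G) = (0 + 3)*(-5) = 3*(-5) = -15)
V(-16) - 1*3235 = -15 - 1*3235 = -15 - 3235 = -3250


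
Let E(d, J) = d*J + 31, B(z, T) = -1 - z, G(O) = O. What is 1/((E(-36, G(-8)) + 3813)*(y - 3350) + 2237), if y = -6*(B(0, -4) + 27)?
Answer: -1/14484555 ≈ -6.9039e-8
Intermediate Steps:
E(d, J) = 31 + J*d (E(d, J) = J*d + 31 = 31 + J*d)
y = -156 (y = -6*((-1 - 1*0) + 27) = -6*((-1 + 0) + 27) = -6*(-1 + 27) = -6*26 = -156)
1/((E(-36, G(-8)) + 3813)*(y - 3350) + 2237) = 1/(((31 - 8*(-36)) + 3813)*(-156 - 3350) + 2237) = 1/(((31 + 288) + 3813)*(-3506) + 2237) = 1/((319 + 3813)*(-3506) + 2237) = 1/(4132*(-3506) + 2237) = 1/(-14486792 + 2237) = 1/(-14484555) = -1/14484555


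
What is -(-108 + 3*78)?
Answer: -126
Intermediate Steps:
-(-108 + 3*78) = -(-108 + 234) = -1*126 = -126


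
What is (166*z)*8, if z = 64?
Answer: 84992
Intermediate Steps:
(166*z)*8 = (166*64)*8 = 10624*8 = 84992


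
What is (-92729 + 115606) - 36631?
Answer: -13754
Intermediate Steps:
(-92729 + 115606) - 36631 = 22877 - 36631 = -13754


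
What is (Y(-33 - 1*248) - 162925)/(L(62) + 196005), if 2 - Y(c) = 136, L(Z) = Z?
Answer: -163059/196067 ≈ -0.83165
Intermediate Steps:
Y(c) = -134 (Y(c) = 2 - 1*136 = 2 - 136 = -134)
(Y(-33 - 1*248) - 162925)/(L(62) + 196005) = (-134 - 162925)/(62 + 196005) = -163059/196067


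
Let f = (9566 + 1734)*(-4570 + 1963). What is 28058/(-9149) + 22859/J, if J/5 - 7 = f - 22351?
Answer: -4136160915751/1348628655780 ≈ -3.0669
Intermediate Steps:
f = -29459100 (f = 11300*(-2607) = -29459100)
J = -147407220 (J = 35 + 5*(-29459100 - 22351) = 35 + 5*(-29481451) = 35 - 147407255 = -147407220)
28058/(-9149) + 22859/J = 28058/(-9149) + 22859/(-147407220) = 28058*(-1/9149) + 22859*(-1/147407220) = -28058/9149 - 22859/147407220 = -4136160915751/1348628655780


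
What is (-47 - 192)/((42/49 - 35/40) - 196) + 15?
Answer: 178039/10977 ≈ 16.219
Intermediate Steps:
(-47 - 192)/((42/49 - 35/40) - 196) + 15 = -239/((42*(1/49) - 35*1/40) - 196) + 15 = -239/((6/7 - 7/8) - 196) + 15 = -239/(-1/56 - 196) + 15 = -239/(-10977/56) + 15 = -239*(-56/10977) + 15 = 13384/10977 + 15 = 178039/10977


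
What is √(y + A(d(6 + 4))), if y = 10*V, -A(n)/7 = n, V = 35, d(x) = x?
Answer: 2*√70 ≈ 16.733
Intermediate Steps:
A(n) = -7*n
y = 350 (y = 10*35 = 350)
√(y + A(d(6 + 4))) = √(350 - 7*(6 + 4)) = √(350 - 7*10) = √(350 - 70) = √280 = 2*√70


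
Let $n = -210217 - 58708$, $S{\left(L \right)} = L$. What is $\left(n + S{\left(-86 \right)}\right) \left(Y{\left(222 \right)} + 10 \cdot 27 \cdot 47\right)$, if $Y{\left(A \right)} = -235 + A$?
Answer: $-3410252447$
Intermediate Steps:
$n = -268925$
$\left(n + S{\left(-86 \right)}\right) \left(Y{\left(222 \right)} + 10 \cdot 27 \cdot 47\right) = \left(-268925 - 86\right) \left(\left(-235 + 222\right) + 10 \cdot 27 \cdot 47\right) = - 269011 \left(-13 + 270 \cdot 47\right) = - 269011 \left(-13 + 12690\right) = \left(-269011\right) 12677 = -3410252447$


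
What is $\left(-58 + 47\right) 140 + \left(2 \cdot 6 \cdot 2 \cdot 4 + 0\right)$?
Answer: $-1444$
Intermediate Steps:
$\left(-58 + 47\right) 140 + \left(2 \cdot 6 \cdot 2 \cdot 4 + 0\right) = \left(-11\right) 140 + \left(12 \cdot 2 \cdot 4 + 0\right) = -1540 + \left(24 \cdot 4 + 0\right) = -1540 + \left(96 + 0\right) = -1540 + 96 = -1444$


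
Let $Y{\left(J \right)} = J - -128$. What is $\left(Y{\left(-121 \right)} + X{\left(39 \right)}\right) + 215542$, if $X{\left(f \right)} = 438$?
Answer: $215987$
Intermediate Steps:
$Y{\left(J \right)} = 128 + J$ ($Y{\left(J \right)} = J + 128 = 128 + J$)
$\left(Y{\left(-121 \right)} + X{\left(39 \right)}\right) + 215542 = \left(\left(128 - 121\right) + 438\right) + 215542 = \left(7 + 438\right) + 215542 = 445 + 215542 = 215987$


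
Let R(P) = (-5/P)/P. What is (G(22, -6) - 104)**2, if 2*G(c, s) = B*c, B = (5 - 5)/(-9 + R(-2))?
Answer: 10816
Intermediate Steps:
R(P) = -5/P**2
B = 0 (B = (5 - 5)/(-9 - 5/(-2)**2) = 0/(-9 - 5*1/4) = 0/(-9 - 5/4) = 0/(-41/4) = 0*(-4/41) = 0)
G(c, s) = 0 (G(c, s) = (0*c)/2 = (1/2)*0 = 0)
(G(22, -6) - 104)**2 = (0 - 104)**2 = (-104)**2 = 10816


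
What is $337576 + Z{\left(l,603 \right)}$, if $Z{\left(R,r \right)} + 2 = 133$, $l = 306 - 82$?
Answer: $337707$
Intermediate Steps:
$l = 224$
$Z{\left(R,r \right)} = 131$ ($Z{\left(R,r \right)} = -2 + 133 = 131$)
$337576 + Z{\left(l,603 \right)} = 337576 + 131 = 337707$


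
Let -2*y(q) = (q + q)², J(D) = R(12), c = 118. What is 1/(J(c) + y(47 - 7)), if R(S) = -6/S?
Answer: -2/6401 ≈ -0.00031245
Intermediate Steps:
J(D) = -½ (J(D) = -6/12 = -6*1/12 = -½)
y(q) = -2*q² (y(q) = -(q + q)²/2 = -4*q²/2 = -2*q²)
1/(J(c) + y(47 - 7)) = 1/(-½ - 2*(47 - 7)²) = 1/(-½ - 2*40²) = 1/(-½ - 2*1600) = 1/(-½ - 3200) = 1/(-6401/2) = -2/6401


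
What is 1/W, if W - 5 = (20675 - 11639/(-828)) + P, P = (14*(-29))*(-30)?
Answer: 828/27219719 ≈ 3.0419e-5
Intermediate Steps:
P = 12180 (P = -406*(-30) = 12180)
W = 27219719/828 (W = 5 + ((20675 - 11639/(-828)) + 12180) = 5 + ((20675 - 11639*(-1/828)) + 12180) = 5 + ((20675 + 11639/828) + 12180) = 5 + (17130539/828 + 12180) = 5 + 27215579/828 = 27219719/828 ≈ 32874.)
1/W = 1/(27219719/828) = 828/27219719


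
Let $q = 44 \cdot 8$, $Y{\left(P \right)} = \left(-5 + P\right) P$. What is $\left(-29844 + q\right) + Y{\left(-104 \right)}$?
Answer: $-18156$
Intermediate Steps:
$Y{\left(P \right)} = P \left(-5 + P\right)$
$q = 352$
$\left(-29844 + q\right) + Y{\left(-104 \right)} = \left(-29844 + 352\right) - 104 \left(-5 - 104\right) = -29492 - -11336 = -29492 + 11336 = -18156$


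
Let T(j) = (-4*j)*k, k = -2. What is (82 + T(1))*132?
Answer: 11880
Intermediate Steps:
T(j) = 8*j (T(j) = -4*j*(-2) = 8*j)
(82 + T(1))*132 = (82 + 8*1)*132 = (82 + 8)*132 = 90*132 = 11880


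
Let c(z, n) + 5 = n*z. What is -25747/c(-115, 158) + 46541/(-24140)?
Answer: -44870019/87748900 ≈ -0.51135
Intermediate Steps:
c(z, n) = -5 + n*z
-25747/c(-115, 158) + 46541/(-24140) = -25747/(-5 + 158*(-115)) + 46541/(-24140) = -25747/(-5 - 18170) + 46541*(-1/24140) = -25747/(-18175) - 46541/24140 = -25747*(-1/18175) - 46541/24140 = 25747/18175 - 46541/24140 = -44870019/87748900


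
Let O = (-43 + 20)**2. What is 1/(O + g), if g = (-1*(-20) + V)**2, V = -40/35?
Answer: 49/43345 ≈ 0.0011305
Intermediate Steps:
V = -8/7 (V = -40*1/35 = -8/7 ≈ -1.1429)
O = 529 (O = (-23)**2 = 529)
g = 17424/49 (g = (-1*(-20) - 8/7)**2 = (20 - 8/7)**2 = (132/7)**2 = 17424/49 ≈ 355.59)
1/(O + g) = 1/(529 + 17424/49) = 1/(43345/49) = 49/43345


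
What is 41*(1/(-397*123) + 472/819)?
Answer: 7682471/325143 ≈ 23.628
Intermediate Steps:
41*(1/(-397*123) + 472/819) = 41*(-1/397*1/123 + 472*(1/819)) = 41*(-1/48831 + 472/819) = 41*(7682471/13330863) = 7682471/325143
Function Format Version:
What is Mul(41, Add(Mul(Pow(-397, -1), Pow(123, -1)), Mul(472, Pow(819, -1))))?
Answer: Rational(7682471, 325143) ≈ 23.628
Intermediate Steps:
Mul(41, Add(Mul(Pow(-397, -1), Pow(123, -1)), Mul(472, Pow(819, -1)))) = Mul(41, Add(Mul(Rational(-1, 397), Rational(1, 123)), Mul(472, Rational(1, 819)))) = Mul(41, Add(Rational(-1, 48831), Rational(472, 819))) = Mul(41, Rational(7682471, 13330863)) = Rational(7682471, 325143)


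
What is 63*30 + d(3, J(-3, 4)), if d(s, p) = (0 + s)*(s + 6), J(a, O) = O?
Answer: 1917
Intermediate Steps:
d(s, p) = s*(6 + s)
63*30 + d(3, J(-3, 4)) = 63*30 + 3*(6 + 3) = 1890 + 3*9 = 1890 + 27 = 1917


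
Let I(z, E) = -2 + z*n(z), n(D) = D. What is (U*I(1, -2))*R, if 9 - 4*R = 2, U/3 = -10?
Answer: 105/2 ≈ 52.500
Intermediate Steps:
U = -30 (U = 3*(-10) = -30)
R = 7/4 (R = 9/4 - 1/4*2 = 9/4 - 1/2 = 7/4 ≈ 1.7500)
I(z, E) = -2 + z**2 (I(z, E) = -2 + z*z = -2 + z**2)
(U*I(1, -2))*R = -30*(-2 + 1**2)*(7/4) = -30*(-2 + 1)*(7/4) = -30*(-1)*(7/4) = 30*(7/4) = 105/2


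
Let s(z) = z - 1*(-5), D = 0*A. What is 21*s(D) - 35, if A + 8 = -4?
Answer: 70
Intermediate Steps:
A = -12 (A = -8 - 4 = -12)
D = 0 (D = 0*(-12) = 0)
s(z) = 5 + z (s(z) = z + 5 = 5 + z)
21*s(D) - 35 = 21*(5 + 0) - 35 = 21*5 - 35 = 105 - 35 = 70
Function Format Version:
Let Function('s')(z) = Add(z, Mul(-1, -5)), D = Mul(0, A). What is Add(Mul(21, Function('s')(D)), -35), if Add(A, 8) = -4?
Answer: 70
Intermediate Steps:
A = -12 (A = Add(-8, -4) = -12)
D = 0 (D = Mul(0, -12) = 0)
Function('s')(z) = Add(5, z) (Function('s')(z) = Add(z, 5) = Add(5, z))
Add(Mul(21, Function('s')(D)), -35) = Add(Mul(21, Add(5, 0)), -35) = Add(Mul(21, 5), -35) = Add(105, -35) = 70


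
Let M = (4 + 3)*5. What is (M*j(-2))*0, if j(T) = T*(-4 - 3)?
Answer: 0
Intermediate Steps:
M = 35 (M = 7*5 = 35)
j(T) = -7*T (j(T) = T*(-7) = -7*T)
(M*j(-2))*0 = (35*(-7*(-2)))*0 = (35*14)*0 = 490*0 = 0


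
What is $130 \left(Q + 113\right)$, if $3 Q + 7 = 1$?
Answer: $14430$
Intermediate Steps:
$Q = -2$ ($Q = - \frac{7}{3} + \frac{1}{3} \cdot 1 = - \frac{7}{3} + \frac{1}{3} = -2$)
$130 \left(Q + 113\right) = 130 \left(-2 + 113\right) = 130 \cdot 111 = 14430$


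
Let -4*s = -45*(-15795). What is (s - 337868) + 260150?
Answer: -1021647/4 ≈ -2.5541e+5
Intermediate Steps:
s = -710775/4 (s = -(-45)*(-15795)/4 = -¼*710775 = -710775/4 ≈ -1.7769e+5)
(s - 337868) + 260150 = (-710775/4 - 337868) + 260150 = -2062247/4 + 260150 = -1021647/4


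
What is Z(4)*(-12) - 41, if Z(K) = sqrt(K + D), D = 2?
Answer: -41 - 12*sqrt(6) ≈ -70.394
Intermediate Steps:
Z(K) = sqrt(2 + K) (Z(K) = sqrt(K + 2) = sqrt(2 + K))
Z(4)*(-12) - 41 = sqrt(2 + 4)*(-12) - 41 = sqrt(6)*(-12) - 41 = -12*sqrt(6) - 41 = -41 - 12*sqrt(6)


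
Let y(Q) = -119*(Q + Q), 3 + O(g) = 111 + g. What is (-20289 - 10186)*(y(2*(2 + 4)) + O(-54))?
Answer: 85390950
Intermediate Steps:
O(g) = 108 + g (O(g) = -3 + (111 + g) = 108 + g)
y(Q) = -238*Q
(-20289 - 10186)*(y(2*(2 + 4)) + O(-54)) = (-20289 - 10186)*(-476*(2 + 4) + (108 - 54)) = -30475*(-476*6 + 54) = -30475*(-238*12 + 54) = -30475*(-2856 + 54) = -30475*(-2802) = 85390950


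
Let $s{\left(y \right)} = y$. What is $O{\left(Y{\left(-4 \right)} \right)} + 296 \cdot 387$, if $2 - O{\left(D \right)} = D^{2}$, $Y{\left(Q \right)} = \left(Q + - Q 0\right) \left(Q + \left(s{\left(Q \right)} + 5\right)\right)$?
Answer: $114410$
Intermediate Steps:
$Y{\left(Q \right)} = Q \left(5 + 2 Q\right)$ ($Y{\left(Q \right)} = \left(Q + - Q 0\right) \left(Q + \left(Q + 5\right)\right) = \left(Q + 0\right) \left(Q + \left(5 + Q\right)\right) = Q \left(5 + 2 Q\right)$)
$O{\left(D \right)} = 2 - D^{2}$
$O{\left(Y{\left(-4 \right)} \right)} + 296 \cdot 387 = \left(2 - \left(- 4 \left(5 + 2 \left(-4\right)\right)\right)^{2}\right) + 296 \cdot 387 = \left(2 - \left(- 4 \left(5 - 8\right)\right)^{2}\right) + 114552 = \left(2 - \left(\left(-4\right) \left(-3\right)\right)^{2}\right) + 114552 = \left(2 - 12^{2}\right) + 114552 = \left(2 - 144\right) + 114552 = -142 + 114552 = 114410$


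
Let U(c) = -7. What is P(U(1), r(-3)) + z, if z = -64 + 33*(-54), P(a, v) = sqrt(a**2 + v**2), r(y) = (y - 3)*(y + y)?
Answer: -1846 + sqrt(1345) ≈ -1809.3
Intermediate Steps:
r(y) = 2*y*(-3 + y) (r(y) = (-3 + y)*(2*y) = 2*y*(-3 + y))
z = -1846 (z = -64 - 1782 = -1846)
P(U(1), r(-3)) + z = sqrt((-7)**2 + (2*(-3)*(-3 - 3))**2) - 1846 = sqrt(49 + (2*(-3)*(-6))**2) - 1846 = sqrt(49 + 36**2) - 1846 = sqrt(49 + 1296) - 1846 = sqrt(1345) - 1846 = -1846 + sqrt(1345)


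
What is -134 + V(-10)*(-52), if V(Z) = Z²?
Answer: -5334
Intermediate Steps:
-134 + V(-10)*(-52) = -134 + (-10)²*(-52) = -134 + 100*(-52) = -134 - 5200 = -5334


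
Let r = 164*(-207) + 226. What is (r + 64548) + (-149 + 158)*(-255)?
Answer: 28531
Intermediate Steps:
r = -33722 (r = -33948 + 226 = -33722)
(r + 64548) + (-149 + 158)*(-255) = (-33722 + 64548) + (-149 + 158)*(-255) = 30826 + 9*(-255) = 30826 - 2295 = 28531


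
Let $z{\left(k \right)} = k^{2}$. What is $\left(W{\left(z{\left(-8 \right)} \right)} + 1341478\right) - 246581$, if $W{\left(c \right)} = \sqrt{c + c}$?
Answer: $1094897 + 8 \sqrt{2} \approx 1.0949 \cdot 10^{6}$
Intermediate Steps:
$W{\left(c \right)} = \sqrt{2} \sqrt{c}$ ($W{\left(c \right)} = \sqrt{2 c} = \sqrt{2} \sqrt{c}$)
$\left(W{\left(z{\left(-8 \right)} \right)} + 1341478\right) - 246581 = \left(\sqrt{2} \sqrt{\left(-8\right)^{2}} + 1341478\right) - 246581 = \left(\sqrt{2} \sqrt{64} + 1341478\right) - 246581 = \left(\sqrt{2} \cdot 8 + 1341478\right) - 246581 = \left(8 \sqrt{2} + 1341478\right) - 246581 = \left(1341478 + 8 \sqrt{2}\right) - 246581 = 1094897 + 8 \sqrt{2}$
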